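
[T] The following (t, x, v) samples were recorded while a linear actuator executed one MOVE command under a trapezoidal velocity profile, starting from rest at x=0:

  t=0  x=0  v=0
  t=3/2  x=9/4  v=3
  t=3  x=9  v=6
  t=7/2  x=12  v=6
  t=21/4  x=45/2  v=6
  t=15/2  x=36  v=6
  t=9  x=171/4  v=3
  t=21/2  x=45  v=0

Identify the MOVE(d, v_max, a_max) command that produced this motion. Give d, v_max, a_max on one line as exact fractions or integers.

final state: t=21/2, x=45, v=0 → d = 45
a_max = (3−0)/(3/2−0) = 2
max v = 6 over t∈[3,15/2] → v_max = 6
check: 6·(3+9/2) = 45 ✓

d=45 v_max=6 a_max=2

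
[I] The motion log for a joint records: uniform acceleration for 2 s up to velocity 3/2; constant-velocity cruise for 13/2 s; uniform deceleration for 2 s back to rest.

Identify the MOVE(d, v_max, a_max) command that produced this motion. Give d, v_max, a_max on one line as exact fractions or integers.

a_max = (3/2)/2 = 3/4
d_a = ½·3/2·2 = 3/2; d_c = 3/2·13/2 = 39/4
d = 2·3/2 + 39/4 = 51/4
t_c = 13/2 > 0 ⇒ limit active, v_max = 3/2

d=51/4 v_max=3/2 a_max=3/4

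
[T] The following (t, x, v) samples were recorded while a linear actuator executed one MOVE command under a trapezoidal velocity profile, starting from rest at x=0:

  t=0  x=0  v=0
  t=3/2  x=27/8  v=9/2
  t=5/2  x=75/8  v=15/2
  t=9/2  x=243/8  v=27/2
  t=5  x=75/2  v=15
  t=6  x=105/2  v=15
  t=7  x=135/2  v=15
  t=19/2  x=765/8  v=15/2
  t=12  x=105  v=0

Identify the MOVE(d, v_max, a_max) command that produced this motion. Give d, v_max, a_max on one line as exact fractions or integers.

d=105 v_max=15 a_max=3

final state: t=12, x=105, v=0 → d = 105
a_max = (9/2−0)/(3/2−0) = 3
max v = 15 over t∈[5,7] → v_max = 15
check: 15·(5+2) = 105 ✓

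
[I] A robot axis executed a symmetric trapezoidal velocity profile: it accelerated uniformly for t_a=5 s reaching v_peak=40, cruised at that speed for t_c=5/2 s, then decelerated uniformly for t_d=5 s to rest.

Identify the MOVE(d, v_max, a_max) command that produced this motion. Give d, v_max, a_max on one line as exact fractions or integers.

d=300 v_max=40 a_max=8

a_max = 40/5 = 8
d_a = ½·40·5 = 100; d_c = 40·5/2 = 100
d = 2·100 + 100 = 300
t_c = 5/2 > 0 so v_max = 40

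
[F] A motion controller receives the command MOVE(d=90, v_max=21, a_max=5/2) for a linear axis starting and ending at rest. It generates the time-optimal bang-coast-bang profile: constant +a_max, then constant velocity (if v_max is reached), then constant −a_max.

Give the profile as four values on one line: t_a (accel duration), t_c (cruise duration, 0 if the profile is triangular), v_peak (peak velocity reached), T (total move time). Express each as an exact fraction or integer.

v_max²/a_max = 21²/(5/2) = 882/5
90 < 882/5 → triangular
v_peak = √(90·5/2) = √225 = 15
t_a = 15/(5/2) = 6; t_c = 0
T = 2·6 = 12

t_a=6 t_c=0 v_peak=15 T=12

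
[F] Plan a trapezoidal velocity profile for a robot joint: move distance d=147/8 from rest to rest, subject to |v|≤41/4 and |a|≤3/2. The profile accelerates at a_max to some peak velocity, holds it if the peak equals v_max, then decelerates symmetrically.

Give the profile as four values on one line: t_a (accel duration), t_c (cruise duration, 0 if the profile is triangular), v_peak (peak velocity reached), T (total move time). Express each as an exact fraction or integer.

t_a=7/2 t_c=0 v_peak=21/4 T=7

vₘ²/aₘ = (41/4)²/(3/2) = 1681/24
147/8 < 1681/24 so t_c = 0
v_peak = √(147/8·3/2) = √(441/16) = 21/4
t_a = (21/4)/(3/2) = 7/2; t_c = 0
T = 2·7/2 = 7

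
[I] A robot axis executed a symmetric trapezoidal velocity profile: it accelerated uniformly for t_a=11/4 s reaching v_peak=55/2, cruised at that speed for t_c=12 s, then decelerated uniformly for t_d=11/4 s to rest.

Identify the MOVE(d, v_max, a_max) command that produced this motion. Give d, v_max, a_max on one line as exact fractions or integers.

a_max = (55/2)/(11/4) = 10
d_a = ½·55/2·11/4 = 605/16; d_c = 55/2·12 = 330
d = 2·605/16 + 330 = 3245/8
t_c = 12 > 0 ⇒ limit active, v_max = 55/2

d=3245/8 v_max=55/2 a_max=10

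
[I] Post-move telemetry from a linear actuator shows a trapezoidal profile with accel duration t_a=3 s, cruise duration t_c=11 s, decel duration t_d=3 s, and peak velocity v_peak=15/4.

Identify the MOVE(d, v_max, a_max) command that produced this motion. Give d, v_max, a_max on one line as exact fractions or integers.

a_max = (15/4)/3 = 5/4
d_a = ½·15/4·3 = 45/8; d_c = 15/4·11 = 165/4
d = 2·45/8 + 165/4 = 105/2
t_c = 11 > 0 ⇒ limit active, v_max = 15/4

d=105/2 v_max=15/4 a_max=5/4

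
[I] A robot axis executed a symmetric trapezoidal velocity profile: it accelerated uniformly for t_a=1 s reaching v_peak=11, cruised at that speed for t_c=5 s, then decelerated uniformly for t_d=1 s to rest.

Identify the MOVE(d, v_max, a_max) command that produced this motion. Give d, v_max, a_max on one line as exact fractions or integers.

a_max = 11/1 = 11
d_a = ½·11·1 = 11/2; d_c = 11·5 = 55
d = 2·11/2 + 55 = 66
t_c = 5 > 0 → v_max = v_peak = 11

d=66 v_max=11 a_max=11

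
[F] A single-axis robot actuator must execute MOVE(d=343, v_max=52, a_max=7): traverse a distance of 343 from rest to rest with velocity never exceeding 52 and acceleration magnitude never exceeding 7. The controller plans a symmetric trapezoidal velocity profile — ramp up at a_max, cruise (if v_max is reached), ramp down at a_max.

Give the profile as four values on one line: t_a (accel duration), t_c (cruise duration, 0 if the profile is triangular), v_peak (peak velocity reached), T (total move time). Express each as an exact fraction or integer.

t_a=7 t_c=0 v_peak=49 T=14

vₘ²/aₘ = 52²/7 = 2704/7
343 < 2704/7 so t_c = 0
v_peak = √(343·7) = √2401 = 49
t_a = 49/7 = 7; t_c = 0
T = 2·7 = 14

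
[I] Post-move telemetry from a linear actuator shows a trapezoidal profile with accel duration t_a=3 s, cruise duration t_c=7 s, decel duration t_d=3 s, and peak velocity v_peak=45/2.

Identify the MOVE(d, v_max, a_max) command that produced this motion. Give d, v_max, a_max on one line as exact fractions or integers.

d=225 v_max=45/2 a_max=15/2

a_max = (45/2)/3 = 15/2
d_a = ½·45/2·3 = 135/4; d_c = 45/2·7 = 315/2
d = 2·135/4 + 315/2 = 225
t_c = 7 > 0 ⇒ limit active, v_max = 45/2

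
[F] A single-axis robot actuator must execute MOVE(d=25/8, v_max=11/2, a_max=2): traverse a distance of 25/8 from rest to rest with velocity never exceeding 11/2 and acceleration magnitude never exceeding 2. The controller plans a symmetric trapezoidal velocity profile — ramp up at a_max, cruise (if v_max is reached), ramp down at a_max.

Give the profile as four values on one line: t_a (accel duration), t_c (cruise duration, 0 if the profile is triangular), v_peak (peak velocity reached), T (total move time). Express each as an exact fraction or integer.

(v_max)²/a_max = (11/2)²/2 = 121/8
25/8 < 121/8 so t_c = 0
v_peak = √(25/8·2) = √(25/4) = 5/2
t_a = (5/2)/2 = 5/4; t_c = 0
T = 2·5/4 = 5/2

t_a=5/4 t_c=0 v_peak=5/2 T=5/2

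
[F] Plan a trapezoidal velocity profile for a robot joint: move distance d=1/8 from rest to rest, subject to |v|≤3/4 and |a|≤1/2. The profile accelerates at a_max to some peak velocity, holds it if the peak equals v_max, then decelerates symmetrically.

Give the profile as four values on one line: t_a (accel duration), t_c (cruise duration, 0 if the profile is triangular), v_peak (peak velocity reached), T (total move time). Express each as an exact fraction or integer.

vₘ²/aₘ = (3/4)²/(1/2) = 9/8
1/8 < 9/8 so t_c = 0
v_peak = √(1/8·1/2) = √(1/16) = 1/4
t_a = (1/4)/(1/2) = 1/2; t_c = 0
T = 2·1/2 = 1

t_a=1/2 t_c=0 v_peak=1/4 T=1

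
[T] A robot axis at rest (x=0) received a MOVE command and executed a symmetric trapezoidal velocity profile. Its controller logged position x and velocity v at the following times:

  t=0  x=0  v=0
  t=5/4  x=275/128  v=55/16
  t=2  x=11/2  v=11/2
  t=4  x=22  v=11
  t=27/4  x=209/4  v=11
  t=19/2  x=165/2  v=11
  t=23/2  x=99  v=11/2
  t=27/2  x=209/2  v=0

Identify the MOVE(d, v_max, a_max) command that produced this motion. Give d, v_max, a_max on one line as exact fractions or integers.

final state: t=27/2, x=209/2, v=0 → d = 209/2
a_max = (55/16−0)/(5/4−0) = 11/4
max v = 11 over t∈[4,19/2] → v_max = 11
check: 11·(4+11/2) = 209/2 ✓

d=209/2 v_max=11 a_max=11/4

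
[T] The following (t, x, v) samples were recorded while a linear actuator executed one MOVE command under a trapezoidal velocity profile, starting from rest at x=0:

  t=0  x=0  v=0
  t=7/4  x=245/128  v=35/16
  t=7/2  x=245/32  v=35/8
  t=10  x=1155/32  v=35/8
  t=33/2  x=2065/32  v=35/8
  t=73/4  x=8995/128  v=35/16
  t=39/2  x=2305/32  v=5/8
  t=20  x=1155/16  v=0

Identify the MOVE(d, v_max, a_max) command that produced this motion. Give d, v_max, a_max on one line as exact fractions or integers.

final state: t=20, x=1155/16, v=0 → d = 1155/16
a_max = (35/16−0)/(7/4−0) = 5/4
max v = 35/8 over t∈[7/2,33/2] → v_max = 35/8
check: 35/8·(7/2+13) = 1155/16 ✓

d=1155/16 v_max=35/8 a_max=5/4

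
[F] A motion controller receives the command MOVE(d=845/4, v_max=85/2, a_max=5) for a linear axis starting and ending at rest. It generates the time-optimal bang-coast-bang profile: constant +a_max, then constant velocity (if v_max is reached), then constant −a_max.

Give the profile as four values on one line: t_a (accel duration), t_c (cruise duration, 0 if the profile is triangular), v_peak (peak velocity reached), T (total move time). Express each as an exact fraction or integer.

t_a=13/2 t_c=0 v_peak=65/2 T=13

vₘ²/aₘ = (85/2)²/5 = 1445/4
845/4 < 1445/4 so t_c = 0
v_peak = √(845/4·5) = √(4225/4) = 65/2
t_a = (65/2)/5 = 13/2; t_c = 0
T = 2·13/2 = 13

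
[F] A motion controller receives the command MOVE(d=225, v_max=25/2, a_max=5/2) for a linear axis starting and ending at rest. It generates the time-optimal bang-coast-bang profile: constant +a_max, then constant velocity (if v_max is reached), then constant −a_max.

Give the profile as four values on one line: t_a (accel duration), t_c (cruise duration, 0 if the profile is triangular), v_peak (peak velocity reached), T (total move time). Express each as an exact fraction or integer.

t_a=5 t_c=13 v_peak=25/2 T=23

v_max²/a_max = (25/2)²/(5/2) = 125/2
225 ≥ 125/2 ⇒ cruise phase
t_a = (25/2)/(5/2) = 5; v_peak = 25/2
d_cruise = 225 − 125/2 = 325/2; t_c = (325/2)/(25/2) = 13
T = 2·5 + 13 = 23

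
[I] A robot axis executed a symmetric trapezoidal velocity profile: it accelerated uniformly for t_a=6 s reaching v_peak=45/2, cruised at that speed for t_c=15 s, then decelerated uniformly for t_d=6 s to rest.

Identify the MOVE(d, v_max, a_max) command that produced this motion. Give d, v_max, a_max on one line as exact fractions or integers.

d=945/2 v_max=45/2 a_max=15/4

a_max = (45/2)/6 = 15/4
d_a = ½·45/2·6 = 135/2; d_c = 45/2·15 = 675/2
d = 2·135/2 + 675/2 = 945/2
t_c = 15 > 0 → v_max = v_peak = 45/2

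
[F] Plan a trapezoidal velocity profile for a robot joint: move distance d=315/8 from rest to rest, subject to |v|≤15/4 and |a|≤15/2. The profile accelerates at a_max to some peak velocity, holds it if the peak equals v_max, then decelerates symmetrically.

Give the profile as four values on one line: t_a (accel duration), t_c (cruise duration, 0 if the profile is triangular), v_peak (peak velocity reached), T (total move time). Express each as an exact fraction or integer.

t_a=1/2 t_c=10 v_peak=15/4 T=11

v_max²/a_max = (15/4)²/(15/2) = 15/8
315/8 ≥ 15/8 → trapezoidal
t_a = (15/4)/(15/2) = 1/2; v_peak = 15/4
d_cruise = 315/8 − 15/8 = 75/2; t_c = (75/2)/(15/4) = 10
T = 2·1/2 + 10 = 11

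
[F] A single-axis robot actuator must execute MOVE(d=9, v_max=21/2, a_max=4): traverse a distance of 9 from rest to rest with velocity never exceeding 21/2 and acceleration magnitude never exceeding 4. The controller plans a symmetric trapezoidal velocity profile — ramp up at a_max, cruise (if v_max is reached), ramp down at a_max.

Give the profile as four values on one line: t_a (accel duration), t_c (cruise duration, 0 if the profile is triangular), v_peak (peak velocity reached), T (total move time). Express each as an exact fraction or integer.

t_a=3/2 t_c=0 v_peak=6 T=3

(v_max)²/a_max = (21/2)²/4 = 441/16
9 < 441/16 so t_c = 0
v_peak = √(9·4) = √36 = 6
t_a = 6/4 = 3/2; t_c = 0
T = 2·3/2 = 3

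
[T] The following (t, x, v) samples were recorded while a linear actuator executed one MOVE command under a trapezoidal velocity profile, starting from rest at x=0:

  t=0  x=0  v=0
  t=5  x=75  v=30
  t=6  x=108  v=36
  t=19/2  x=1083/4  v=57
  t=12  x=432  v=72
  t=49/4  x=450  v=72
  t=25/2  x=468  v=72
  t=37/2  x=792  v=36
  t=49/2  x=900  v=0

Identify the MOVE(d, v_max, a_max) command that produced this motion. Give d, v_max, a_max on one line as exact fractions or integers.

d=900 v_max=72 a_max=6

final state: t=49/2, x=900, v=0 → d = 900
a_max = (30−0)/(5−0) = 6
max v = 72 over t∈[12,25/2] → v_max = 72
check: 72·(12+1/2) = 900 ✓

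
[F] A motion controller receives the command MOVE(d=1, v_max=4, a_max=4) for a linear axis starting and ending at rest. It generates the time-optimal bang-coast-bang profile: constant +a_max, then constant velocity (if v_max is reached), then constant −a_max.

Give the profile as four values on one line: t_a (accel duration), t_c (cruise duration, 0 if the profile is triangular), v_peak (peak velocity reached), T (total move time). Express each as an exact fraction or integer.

vₘ²/aₘ = 4²/4 = 4
1 < 4 so t_c = 0
v_peak = √(1·4) = √4 = 2
t_a = 2/4 = 1/2; t_c = 0
T = 2·1/2 = 1

t_a=1/2 t_c=0 v_peak=2 T=1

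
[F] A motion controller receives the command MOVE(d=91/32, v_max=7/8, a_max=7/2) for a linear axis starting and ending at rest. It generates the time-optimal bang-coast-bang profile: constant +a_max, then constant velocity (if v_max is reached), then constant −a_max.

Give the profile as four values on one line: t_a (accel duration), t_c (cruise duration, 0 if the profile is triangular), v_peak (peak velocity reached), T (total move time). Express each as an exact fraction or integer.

t_a=1/4 t_c=3 v_peak=7/8 T=7/2

vₘ²/aₘ = (7/8)²/(7/2) = 7/32
91/32 ≥ 7/32 → trapezoidal
t_a = (7/8)/(7/2) = 1/4; v_peak = 7/8
d_cruise = 91/32 − 7/32 = 21/8; t_c = (21/8)/(7/8) = 3
T = 2·1/4 + 3 = 7/2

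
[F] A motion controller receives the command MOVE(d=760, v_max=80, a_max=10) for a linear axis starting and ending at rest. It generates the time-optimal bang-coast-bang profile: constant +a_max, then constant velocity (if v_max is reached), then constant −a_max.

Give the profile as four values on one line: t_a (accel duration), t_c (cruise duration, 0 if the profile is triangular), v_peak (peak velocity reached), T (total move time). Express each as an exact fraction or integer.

t_a=8 t_c=3/2 v_peak=80 T=35/2

v_max²/a_max = 80²/10 = 640
760 ≥ 640 → trapezoidal
t_a = 80/10 = 8; v_peak = 80
d_cruise = 760 − 640 = 120; t_c = 120/80 = 3/2
T = 2·8 + 3/2 = 35/2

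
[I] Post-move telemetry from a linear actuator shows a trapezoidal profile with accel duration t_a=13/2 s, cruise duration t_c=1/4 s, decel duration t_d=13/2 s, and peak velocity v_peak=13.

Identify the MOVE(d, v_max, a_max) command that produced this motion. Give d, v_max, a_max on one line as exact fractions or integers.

a_max = 13/(13/2) = 2
d_a = ½·13·13/2 = 169/4; d_c = 13·1/4 = 13/4
d = 2·169/4 + 13/4 = 351/4
t_c = 1/4 > 0 → v_max = v_peak = 13

d=351/4 v_max=13 a_max=2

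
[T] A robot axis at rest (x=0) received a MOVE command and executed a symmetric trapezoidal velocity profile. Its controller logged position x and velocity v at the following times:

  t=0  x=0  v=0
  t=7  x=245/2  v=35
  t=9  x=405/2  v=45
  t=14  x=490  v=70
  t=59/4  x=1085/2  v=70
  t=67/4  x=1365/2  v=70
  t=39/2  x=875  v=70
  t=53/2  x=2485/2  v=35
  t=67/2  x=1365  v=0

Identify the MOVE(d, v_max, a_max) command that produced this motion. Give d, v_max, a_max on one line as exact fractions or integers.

d=1365 v_max=70 a_max=5

final state: t=67/2, x=1365, v=0 → d = 1365
a_max = (35−0)/(7−0) = 5
max v = 70 over t∈[14,39/2] → v_max = 70
check: 70·(14+11/2) = 1365 ✓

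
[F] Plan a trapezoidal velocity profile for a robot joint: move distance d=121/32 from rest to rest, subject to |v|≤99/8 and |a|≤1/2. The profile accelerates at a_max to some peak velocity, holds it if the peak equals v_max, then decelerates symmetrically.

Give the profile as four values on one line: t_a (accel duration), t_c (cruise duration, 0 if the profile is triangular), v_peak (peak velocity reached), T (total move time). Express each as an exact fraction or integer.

vₘ²/aₘ = (99/8)²/(1/2) = 9801/32
121/32 < 9801/32 so t_c = 0
v_peak = √(121/32·1/2) = √(121/64) = 11/8
t_a = (11/8)/(1/2) = 11/4; t_c = 0
T = 2·11/4 = 11/2

t_a=11/4 t_c=0 v_peak=11/8 T=11/2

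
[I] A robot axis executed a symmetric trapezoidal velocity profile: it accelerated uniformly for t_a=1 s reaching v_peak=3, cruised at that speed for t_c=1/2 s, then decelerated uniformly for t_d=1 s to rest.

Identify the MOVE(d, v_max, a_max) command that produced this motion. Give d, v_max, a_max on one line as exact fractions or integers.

d=9/2 v_max=3 a_max=3

a_max = 3/1 = 3
d_a = ½·3·1 = 3/2; d_c = 3·1/2 = 3/2
d = 2·3/2 + 3/2 = 9/2
t_c = 1/2 > 0 ⇒ limit active, v_max = 3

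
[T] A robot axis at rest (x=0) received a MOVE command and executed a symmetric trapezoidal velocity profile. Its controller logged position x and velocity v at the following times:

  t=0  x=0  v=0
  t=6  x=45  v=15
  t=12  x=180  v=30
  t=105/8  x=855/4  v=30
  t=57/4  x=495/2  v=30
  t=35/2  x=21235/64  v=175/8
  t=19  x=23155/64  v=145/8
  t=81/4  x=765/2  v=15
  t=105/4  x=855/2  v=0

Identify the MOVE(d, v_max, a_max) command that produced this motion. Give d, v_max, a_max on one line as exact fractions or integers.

d=855/2 v_max=30 a_max=5/2

final state: t=105/4, x=855/2, v=0 → d = 855/2
a_max = (15−0)/(6−0) = 5/2
max v = 30 over t∈[12,57/4] → v_max = 30
check: 30·(12+9/4) = 855/2 ✓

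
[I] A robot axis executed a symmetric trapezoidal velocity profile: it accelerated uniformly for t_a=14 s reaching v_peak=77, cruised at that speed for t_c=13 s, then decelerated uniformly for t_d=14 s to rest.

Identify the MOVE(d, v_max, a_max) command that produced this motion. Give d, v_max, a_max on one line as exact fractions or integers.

d=2079 v_max=77 a_max=11/2

a_max = 77/14 = 11/2
d_a = ½·77·14 = 539; d_c = 77·13 = 1001
d = 2·539 + 1001 = 2079
t_c = 13 > 0 so v_max = 77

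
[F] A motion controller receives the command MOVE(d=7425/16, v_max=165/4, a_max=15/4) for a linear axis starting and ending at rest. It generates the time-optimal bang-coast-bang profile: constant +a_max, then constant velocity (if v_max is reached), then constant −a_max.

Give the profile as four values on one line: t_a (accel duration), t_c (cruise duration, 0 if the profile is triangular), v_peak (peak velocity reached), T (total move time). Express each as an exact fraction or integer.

(v_max)²/a_max = (165/4)²/(15/4) = 1815/4
7425/16 ≥ 1815/4 → trapezoidal
t_a = (165/4)/(15/4) = 11; v_peak = 165/4
d_cruise = 7425/16 − 1815/4 = 165/16; t_c = (165/16)/(165/4) = 1/4
T = 2·11 + 1/4 = 89/4

t_a=11 t_c=1/4 v_peak=165/4 T=89/4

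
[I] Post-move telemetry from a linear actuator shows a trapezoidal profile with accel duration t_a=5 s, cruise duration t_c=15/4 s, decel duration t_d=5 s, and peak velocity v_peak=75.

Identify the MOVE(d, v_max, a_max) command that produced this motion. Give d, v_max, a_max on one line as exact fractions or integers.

a_max = 75/5 = 15
d_a = ½·75·5 = 375/2; d_c = 75·15/4 = 1125/4
d = 2·375/2 + 1125/4 = 2625/4
t_c = 15/4 > 0 → v_max = v_peak = 75

d=2625/4 v_max=75 a_max=15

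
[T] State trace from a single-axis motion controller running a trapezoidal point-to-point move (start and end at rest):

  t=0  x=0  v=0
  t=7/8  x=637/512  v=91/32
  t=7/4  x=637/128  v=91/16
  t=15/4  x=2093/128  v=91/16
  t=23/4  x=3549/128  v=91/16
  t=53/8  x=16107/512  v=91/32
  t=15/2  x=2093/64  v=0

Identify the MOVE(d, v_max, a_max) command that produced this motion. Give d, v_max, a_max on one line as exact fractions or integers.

d=2093/64 v_max=91/16 a_max=13/4

final state: t=15/2, x=2093/64, v=0 → d = 2093/64
a_max = (91/32−0)/(7/8−0) = 13/4
max v = 91/16 over t∈[7/4,23/4] → v_max = 91/16
check: 91/16·(7/4+4) = 2093/64 ✓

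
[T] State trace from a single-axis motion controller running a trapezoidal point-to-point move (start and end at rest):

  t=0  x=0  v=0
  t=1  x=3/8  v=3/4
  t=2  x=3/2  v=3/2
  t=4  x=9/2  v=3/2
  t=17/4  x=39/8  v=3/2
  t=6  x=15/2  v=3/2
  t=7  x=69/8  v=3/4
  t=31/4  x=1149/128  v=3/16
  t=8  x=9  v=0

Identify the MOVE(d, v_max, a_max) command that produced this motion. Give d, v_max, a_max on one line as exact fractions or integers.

d=9 v_max=3/2 a_max=3/4

final state: t=8, x=9, v=0 → d = 9
a_max = (3/4−0)/(1−0) = 3/4
max v = 3/2 over t∈[2,6] → v_max = 3/2
check: 3/2·(2+4) = 9 ✓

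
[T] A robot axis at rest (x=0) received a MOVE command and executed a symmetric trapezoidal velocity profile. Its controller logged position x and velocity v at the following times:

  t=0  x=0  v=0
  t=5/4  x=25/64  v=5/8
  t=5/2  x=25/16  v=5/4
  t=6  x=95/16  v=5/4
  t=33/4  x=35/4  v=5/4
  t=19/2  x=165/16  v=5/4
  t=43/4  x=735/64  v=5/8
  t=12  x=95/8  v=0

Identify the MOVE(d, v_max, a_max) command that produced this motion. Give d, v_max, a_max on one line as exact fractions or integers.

d=95/8 v_max=5/4 a_max=1/2

final state: t=12, x=95/8, v=0 → d = 95/8
a_max = (5/8−0)/(5/4−0) = 1/2
max v = 5/4 over t∈[5/2,19/2] → v_max = 5/4
check: 5/4·(5/2+7) = 95/8 ✓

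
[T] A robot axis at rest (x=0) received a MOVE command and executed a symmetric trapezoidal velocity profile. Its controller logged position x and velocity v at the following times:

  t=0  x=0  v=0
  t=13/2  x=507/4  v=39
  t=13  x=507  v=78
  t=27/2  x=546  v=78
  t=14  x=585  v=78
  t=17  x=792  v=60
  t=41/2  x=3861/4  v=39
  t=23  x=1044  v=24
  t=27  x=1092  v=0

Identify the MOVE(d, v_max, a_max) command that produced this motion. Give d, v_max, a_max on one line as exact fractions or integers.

final state: t=27, x=1092, v=0 → d = 1092
a_max = (39−0)/(13/2−0) = 6
max v = 78 over t∈[13,14] → v_max = 78
check: 78·(13+1) = 1092 ✓

d=1092 v_max=78 a_max=6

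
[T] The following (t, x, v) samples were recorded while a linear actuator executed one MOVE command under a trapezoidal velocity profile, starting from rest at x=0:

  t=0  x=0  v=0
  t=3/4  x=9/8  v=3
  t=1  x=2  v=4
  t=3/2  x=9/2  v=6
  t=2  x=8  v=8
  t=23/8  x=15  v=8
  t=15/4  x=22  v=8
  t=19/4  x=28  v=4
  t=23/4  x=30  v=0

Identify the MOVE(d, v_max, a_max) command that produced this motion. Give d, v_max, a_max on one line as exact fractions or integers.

final state: t=23/4, x=30, v=0 → d = 30
a_max = (3−0)/(3/4−0) = 4
max v = 8 over t∈[2,15/4] → v_max = 8
check: 8·(2+7/4) = 30 ✓

d=30 v_max=8 a_max=4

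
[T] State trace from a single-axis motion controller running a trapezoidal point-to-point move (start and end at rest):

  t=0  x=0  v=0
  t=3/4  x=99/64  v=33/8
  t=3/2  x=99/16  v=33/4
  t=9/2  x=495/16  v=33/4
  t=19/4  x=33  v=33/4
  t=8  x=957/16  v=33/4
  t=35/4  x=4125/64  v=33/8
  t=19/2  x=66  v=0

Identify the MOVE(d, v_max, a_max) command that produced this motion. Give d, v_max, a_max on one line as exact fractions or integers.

final state: t=19/2, x=66, v=0 → d = 66
a_max = (33/8−0)/(3/4−0) = 11/2
max v = 33/4 over t∈[3/2,8] → v_max = 33/4
check: 33/4·(3/2+13/2) = 66 ✓

d=66 v_max=33/4 a_max=11/2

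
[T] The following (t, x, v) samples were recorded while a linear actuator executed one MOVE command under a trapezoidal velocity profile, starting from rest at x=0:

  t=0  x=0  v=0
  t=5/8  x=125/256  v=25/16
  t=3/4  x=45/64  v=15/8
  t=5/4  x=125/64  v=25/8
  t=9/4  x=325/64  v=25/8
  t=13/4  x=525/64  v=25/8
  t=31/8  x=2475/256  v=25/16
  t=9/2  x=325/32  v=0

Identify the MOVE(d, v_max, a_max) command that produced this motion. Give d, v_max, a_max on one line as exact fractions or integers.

d=325/32 v_max=25/8 a_max=5/2

final state: t=9/2, x=325/32, v=0 → d = 325/32
a_max = (25/16−0)/(5/8−0) = 5/2
max v = 25/8 over t∈[5/4,13/4] → v_max = 25/8
check: 25/8·(5/4+2) = 325/32 ✓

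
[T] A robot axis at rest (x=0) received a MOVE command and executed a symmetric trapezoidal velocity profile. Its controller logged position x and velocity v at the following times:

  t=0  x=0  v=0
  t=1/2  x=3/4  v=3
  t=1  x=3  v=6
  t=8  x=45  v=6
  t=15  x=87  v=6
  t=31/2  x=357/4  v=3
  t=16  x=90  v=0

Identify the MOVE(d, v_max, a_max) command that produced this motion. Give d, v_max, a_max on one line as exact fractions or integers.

final state: t=16, x=90, v=0 → d = 90
a_max = (3−0)/(1/2−0) = 6
max v = 6 over t∈[1,15] → v_max = 6
check: 6·(1+14) = 90 ✓

d=90 v_max=6 a_max=6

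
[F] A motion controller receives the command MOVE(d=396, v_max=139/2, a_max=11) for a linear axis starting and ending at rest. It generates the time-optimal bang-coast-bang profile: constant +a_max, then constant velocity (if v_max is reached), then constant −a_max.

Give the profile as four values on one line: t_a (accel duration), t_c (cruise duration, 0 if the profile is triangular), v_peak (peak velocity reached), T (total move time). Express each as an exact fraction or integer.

t_a=6 t_c=0 v_peak=66 T=12

v_max²/a_max = (139/2)²/11 = 19321/44
396 < 19321/44 → triangular
v_peak = √(396·11) = √4356 = 66
t_a = 66/11 = 6; t_c = 0
T = 2·6 = 12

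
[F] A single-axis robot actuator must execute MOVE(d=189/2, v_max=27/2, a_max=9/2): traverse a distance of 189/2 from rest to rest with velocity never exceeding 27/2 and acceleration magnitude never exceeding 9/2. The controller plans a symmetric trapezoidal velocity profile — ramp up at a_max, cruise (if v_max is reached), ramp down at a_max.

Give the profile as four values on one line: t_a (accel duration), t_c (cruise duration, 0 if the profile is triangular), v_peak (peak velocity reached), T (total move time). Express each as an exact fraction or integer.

t_a=3 t_c=4 v_peak=27/2 T=10

(v_max)²/a_max = (27/2)²/(9/2) = 81/2
189/2 ≥ 81/2 ⇒ cruise phase
t_a = (27/2)/(9/2) = 3; v_peak = 27/2
d_cruise = 189/2 − 81/2 = 54; t_c = 54/(27/2) = 4
T = 2·3 + 4 = 10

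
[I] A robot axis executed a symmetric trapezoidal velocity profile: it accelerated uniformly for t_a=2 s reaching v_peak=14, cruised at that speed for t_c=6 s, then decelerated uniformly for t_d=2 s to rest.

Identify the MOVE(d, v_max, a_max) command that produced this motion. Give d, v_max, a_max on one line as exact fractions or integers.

a_max = 14/2 = 7
d_a = ½·14·2 = 14; d_c = 14·6 = 84
d = 2·14 + 84 = 112
t_c = 6 > 0 → v_max = v_peak = 14

d=112 v_max=14 a_max=7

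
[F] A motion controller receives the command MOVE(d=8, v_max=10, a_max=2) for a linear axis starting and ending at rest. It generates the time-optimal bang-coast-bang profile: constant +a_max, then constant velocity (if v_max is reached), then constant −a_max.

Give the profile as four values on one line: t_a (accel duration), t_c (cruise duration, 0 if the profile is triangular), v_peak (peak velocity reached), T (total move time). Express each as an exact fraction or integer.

t_a=2 t_c=0 v_peak=4 T=4

v_max²/a_max = 10²/2 = 50
8 < 50 → triangular
v_peak = √(8·2) = √16 = 4
t_a = 4/2 = 2; t_c = 0
T = 2·2 = 4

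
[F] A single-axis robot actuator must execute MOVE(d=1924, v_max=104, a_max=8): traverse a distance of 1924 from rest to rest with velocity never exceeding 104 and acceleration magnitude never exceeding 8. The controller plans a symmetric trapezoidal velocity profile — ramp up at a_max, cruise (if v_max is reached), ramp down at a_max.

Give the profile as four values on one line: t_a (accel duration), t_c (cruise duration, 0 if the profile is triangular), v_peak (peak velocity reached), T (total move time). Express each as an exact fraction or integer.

t_a=13 t_c=11/2 v_peak=104 T=63/2

(v_max)²/a_max = 104²/8 = 1352
1924 ≥ 1352 so v_max reached
t_a = 104/8 = 13; v_peak = 104
d_cruise = 1924 − 1352 = 572; t_c = 572/104 = 11/2
T = 2·13 + 11/2 = 63/2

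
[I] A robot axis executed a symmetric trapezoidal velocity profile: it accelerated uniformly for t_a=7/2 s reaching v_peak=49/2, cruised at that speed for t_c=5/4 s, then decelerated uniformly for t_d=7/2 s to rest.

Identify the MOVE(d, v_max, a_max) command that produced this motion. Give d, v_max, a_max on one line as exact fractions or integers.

a_max = (49/2)/(7/2) = 7
d_a = ½·49/2·7/2 = 343/8; d_c = 49/2·5/4 = 245/8
d = 2·343/8 + 245/8 = 931/8
t_c = 5/4 > 0 → v_max = v_peak = 49/2

d=931/8 v_max=49/2 a_max=7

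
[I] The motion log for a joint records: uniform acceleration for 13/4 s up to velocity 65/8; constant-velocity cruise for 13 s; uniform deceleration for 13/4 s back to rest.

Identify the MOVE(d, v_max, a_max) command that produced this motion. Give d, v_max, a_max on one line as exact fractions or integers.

d=4225/32 v_max=65/8 a_max=5/2

a_max = (65/8)/(13/4) = 5/2
d_a = ½·65/8·13/4 = 845/64; d_c = 65/8·13 = 845/8
d = 2·845/64 + 845/8 = 4225/32
t_c = 13 > 0 ⇒ limit active, v_max = 65/8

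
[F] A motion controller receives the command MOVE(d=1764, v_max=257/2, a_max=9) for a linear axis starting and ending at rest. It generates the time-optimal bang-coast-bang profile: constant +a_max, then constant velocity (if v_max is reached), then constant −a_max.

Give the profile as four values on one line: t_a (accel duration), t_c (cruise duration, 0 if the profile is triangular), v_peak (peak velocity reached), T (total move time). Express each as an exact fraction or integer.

t_a=14 t_c=0 v_peak=126 T=28

v_max²/a_max = (257/2)²/9 = 66049/36
1764 < 66049/36 → triangular
v_peak = √(1764·9) = √15876 = 126
t_a = 126/9 = 14; t_c = 0
T = 2·14 = 28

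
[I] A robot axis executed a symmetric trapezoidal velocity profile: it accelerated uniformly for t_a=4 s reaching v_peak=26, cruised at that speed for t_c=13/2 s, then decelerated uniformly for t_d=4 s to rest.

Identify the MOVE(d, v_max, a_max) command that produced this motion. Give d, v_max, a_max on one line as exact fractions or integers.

d=273 v_max=26 a_max=13/2

a_max = 26/4 = 13/2
d_a = ½·26·4 = 52; d_c = 26·13/2 = 169
d = 2·52 + 169 = 273
t_c = 13/2 > 0 ⇒ limit active, v_max = 26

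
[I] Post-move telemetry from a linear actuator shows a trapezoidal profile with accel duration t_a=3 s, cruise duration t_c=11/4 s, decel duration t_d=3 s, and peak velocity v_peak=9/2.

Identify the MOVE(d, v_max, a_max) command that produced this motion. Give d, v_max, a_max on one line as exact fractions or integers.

d=207/8 v_max=9/2 a_max=3/2

a_max = (9/2)/3 = 3/2
d_a = ½·9/2·3 = 27/4; d_c = 9/2·11/4 = 99/8
d = 2·27/4 + 99/8 = 207/8
t_c = 11/4 > 0 so v_max = 9/2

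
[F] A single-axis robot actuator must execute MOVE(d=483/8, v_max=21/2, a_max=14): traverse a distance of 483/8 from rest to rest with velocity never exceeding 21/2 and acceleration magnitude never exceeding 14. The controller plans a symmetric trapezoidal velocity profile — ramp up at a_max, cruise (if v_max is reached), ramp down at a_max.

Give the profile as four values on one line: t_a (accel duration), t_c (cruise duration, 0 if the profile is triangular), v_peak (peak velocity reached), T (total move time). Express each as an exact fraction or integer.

t_a=3/4 t_c=5 v_peak=21/2 T=13/2

v_max²/a_max = (21/2)²/14 = 63/8
483/8 ≥ 63/8 ⇒ cruise phase
t_a = (21/2)/14 = 3/4; v_peak = 21/2
d_cruise = 483/8 − 63/8 = 105/2; t_c = (105/2)/(21/2) = 5
T = 2·3/4 + 5 = 13/2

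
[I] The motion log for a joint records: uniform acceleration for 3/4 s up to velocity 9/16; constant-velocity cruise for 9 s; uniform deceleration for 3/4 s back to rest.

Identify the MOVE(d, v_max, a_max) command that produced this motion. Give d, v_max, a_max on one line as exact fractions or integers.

d=351/64 v_max=9/16 a_max=3/4

a_max = (9/16)/(3/4) = 3/4
d_a = ½·9/16·3/4 = 27/128; d_c = 9/16·9 = 81/16
d = 2·27/128 + 81/16 = 351/64
t_c = 9 > 0 ⇒ limit active, v_max = 9/16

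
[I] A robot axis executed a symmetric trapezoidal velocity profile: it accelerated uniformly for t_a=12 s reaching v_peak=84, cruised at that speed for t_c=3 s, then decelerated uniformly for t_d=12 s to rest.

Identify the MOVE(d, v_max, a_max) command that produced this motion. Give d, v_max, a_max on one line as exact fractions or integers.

d=1260 v_max=84 a_max=7

a_max = 84/12 = 7
d_a = ½·84·12 = 504; d_c = 84·3 = 252
d = 2·504 + 252 = 1260
t_c = 3 > 0 so v_max = 84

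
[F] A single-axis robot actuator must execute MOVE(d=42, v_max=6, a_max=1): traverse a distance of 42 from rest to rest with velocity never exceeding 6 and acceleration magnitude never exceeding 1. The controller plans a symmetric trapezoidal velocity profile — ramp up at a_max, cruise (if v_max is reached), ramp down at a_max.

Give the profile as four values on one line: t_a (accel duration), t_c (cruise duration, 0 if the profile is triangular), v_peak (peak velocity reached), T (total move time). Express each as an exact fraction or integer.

vₘ²/aₘ = 6²/1 = 36
42 ≥ 36 → trapezoidal
t_a = 6/1 = 6; v_peak = 6
d_cruise = 42 − 36 = 6; t_c = 6/6 = 1
T = 2·6 + 1 = 13

t_a=6 t_c=1 v_peak=6 T=13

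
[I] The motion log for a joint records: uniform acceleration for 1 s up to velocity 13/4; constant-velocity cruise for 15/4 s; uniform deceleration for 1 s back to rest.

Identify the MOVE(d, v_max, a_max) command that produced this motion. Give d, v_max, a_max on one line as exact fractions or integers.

d=247/16 v_max=13/4 a_max=13/4

a_max = (13/4)/1 = 13/4
d_a = ½·13/4·1 = 13/8; d_c = 13/4·15/4 = 195/16
d = 2·13/8 + 195/16 = 247/16
t_c = 15/4 > 0 ⇒ limit active, v_max = 13/4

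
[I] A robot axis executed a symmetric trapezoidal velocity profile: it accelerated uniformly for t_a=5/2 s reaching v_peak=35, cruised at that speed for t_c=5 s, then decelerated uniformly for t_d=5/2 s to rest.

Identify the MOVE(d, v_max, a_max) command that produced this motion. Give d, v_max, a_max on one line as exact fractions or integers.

d=525/2 v_max=35 a_max=14

a_max = 35/(5/2) = 14
d_a = ½·35·5/2 = 175/4; d_c = 35·5 = 175
d = 2·175/4 + 175 = 525/2
t_c = 5 > 0 ⇒ limit active, v_max = 35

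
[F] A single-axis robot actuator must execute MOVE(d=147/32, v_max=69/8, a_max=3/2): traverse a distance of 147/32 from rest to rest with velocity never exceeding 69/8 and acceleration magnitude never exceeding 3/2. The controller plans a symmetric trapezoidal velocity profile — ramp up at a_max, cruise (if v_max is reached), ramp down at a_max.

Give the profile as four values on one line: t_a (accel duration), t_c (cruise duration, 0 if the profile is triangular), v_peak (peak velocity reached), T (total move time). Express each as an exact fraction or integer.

t_a=7/4 t_c=0 v_peak=21/8 T=7/2

(v_max)²/a_max = (69/8)²/(3/2) = 1587/32
147/32 < 1587/32 so t_c = 0
v_peak = √(147/32·3/2) = √(441/64) = 21/8
t_a = (21/8)/(3/2) = 7/4; t_c = 0
T = 2·7/4 = 7/2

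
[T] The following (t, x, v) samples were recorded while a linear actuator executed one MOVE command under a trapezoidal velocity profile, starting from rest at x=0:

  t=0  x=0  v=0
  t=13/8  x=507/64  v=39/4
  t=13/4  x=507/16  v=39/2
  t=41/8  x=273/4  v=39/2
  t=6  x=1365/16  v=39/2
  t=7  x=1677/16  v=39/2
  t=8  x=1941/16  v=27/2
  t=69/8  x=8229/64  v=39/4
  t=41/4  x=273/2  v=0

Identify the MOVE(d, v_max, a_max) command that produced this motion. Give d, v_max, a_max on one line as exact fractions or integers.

d=273/2 v_max=39/2 a_max=6

final state: t=41/4, x=273/2, v=0 → d = 273/2
a_max = (39/4−0)/(13/8−0) = 6
max v = 39/2 over t∈[13/4,7] → v_max = 39/2
check: 39/2·(13/4+15/4) = 273/2 ✓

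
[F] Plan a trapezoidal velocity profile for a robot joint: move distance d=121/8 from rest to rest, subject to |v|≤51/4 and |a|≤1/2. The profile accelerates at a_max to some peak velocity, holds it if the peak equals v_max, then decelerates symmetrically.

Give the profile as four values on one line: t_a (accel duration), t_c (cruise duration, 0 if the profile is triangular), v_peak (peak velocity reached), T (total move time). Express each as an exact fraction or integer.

(v_max)²/a_max = (51/4)²/(1/2) = 2601/8
121/8 < 2601/8 → triangular
v_peak = √(121/8·1/2) = √(121/16) = 11/4
t_a = (11/4)/(1/2) = 11/2; t_c = 0
T = 2·11/2 = 11

t_a=11/2 t_c=0 v_peak=11/4 T=11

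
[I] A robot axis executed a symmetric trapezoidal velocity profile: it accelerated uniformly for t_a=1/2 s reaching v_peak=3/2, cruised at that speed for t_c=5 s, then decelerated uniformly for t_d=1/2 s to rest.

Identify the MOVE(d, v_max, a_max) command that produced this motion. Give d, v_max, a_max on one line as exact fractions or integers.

d=33/4 v_max=3/2 a_max=3

a_max = (3/2)/(1/2) = 3
d_a = ½·3/2·1/2 = 3/8; d_c = 3/2·5 = 15/2
d = 2·3/8 + 15/2 = 33/4
t_c = 5 > 0 → v_max = v_peak = 3/2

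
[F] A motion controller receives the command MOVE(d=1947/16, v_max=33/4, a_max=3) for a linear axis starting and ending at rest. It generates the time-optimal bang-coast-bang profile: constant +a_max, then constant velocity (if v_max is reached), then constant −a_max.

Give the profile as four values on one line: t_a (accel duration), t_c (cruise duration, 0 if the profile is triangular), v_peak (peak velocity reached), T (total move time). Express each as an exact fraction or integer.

t_a=11/4 t_c=12 v_peak=33/4 T=35/2

v_max²/a_max = (33/4)²/3 = 363/16
1947/16 ≥ 363/16 so v_max reached
t_a = (33/4)/3 = 11/4; v_peak = 33/4
d_cruise = 1947/16 − 363/16 = 99; t_c = 99/(33/4) = 12
T = 2·11/4 + 12 = 35/2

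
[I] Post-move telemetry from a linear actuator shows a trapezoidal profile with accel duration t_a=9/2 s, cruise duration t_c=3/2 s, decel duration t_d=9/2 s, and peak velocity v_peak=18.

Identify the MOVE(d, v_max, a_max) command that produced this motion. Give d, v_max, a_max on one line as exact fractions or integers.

a_max = 18/(9/2) = 4
d_a = ½·18·9/2 = 81/2; d_c = 18·3/2 = 27
d = 2·81/2 + 27 = 108
t_c = 3/2 > 0 → v_max = v_peak = 18

d=108 v_max=18 a_max=4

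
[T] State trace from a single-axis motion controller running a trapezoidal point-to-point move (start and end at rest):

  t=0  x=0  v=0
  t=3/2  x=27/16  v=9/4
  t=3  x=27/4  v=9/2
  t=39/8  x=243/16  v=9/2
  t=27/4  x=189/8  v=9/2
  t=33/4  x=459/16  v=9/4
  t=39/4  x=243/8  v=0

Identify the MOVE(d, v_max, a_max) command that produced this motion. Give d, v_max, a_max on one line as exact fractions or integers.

final state: t=39/4, x=243/8, v=0 → d = 243/8
a_max = (9/4−0)/(3/2−0) = 3/2
max v = 9/2 over t∈[3,27/4] → v_max = 9/2
check: 9/2·(3+15/4) = 243/8 ✓

d=243/8 v_max=9/2 a_max=3/2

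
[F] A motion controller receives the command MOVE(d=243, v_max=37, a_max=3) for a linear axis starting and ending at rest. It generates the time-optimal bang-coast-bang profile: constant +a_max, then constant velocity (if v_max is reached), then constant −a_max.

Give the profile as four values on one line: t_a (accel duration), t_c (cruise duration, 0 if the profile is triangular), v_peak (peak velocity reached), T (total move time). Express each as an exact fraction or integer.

vₘ²/aₘ = 37²/3 = 1369/3
243 < 1369/3 ⇒ no cruise
v_peak = √(243·3) = √729 = 27
t_a = 27/3 = 9; t_c = 0
T = 2·9 = 18

t_a=9 t_c=0 v_peak=27 T=18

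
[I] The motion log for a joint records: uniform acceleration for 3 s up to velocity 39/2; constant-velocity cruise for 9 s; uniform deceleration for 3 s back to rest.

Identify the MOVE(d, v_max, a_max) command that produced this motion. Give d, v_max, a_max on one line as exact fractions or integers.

a_max = (39/2)/3 = 13/2
d_a = ½·39/2·3 = 117/4; d_c = 39/2·9 = 351/2
d = 2·117/4 + 351/2 = 234
t_c = 9 > 0 so v_max = 39/2

d=234 v_max=39/2 a_max=13/2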